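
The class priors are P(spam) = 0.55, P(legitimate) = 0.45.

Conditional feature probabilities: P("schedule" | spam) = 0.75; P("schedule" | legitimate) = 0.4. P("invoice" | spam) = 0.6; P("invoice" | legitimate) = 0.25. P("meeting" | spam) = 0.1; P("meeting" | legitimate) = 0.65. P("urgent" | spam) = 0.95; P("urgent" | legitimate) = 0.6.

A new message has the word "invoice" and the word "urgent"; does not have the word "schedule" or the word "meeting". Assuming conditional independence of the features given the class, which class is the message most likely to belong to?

spam: 0.55 × (1−0.75) × 0.6 × (1−0.1) × 0.95 = 0.0705375
legitimate: 0.45 × (1−0.4) × 0.25 × (1−0.65) × 0.6 = 0.014175
Highest score → spam.

spam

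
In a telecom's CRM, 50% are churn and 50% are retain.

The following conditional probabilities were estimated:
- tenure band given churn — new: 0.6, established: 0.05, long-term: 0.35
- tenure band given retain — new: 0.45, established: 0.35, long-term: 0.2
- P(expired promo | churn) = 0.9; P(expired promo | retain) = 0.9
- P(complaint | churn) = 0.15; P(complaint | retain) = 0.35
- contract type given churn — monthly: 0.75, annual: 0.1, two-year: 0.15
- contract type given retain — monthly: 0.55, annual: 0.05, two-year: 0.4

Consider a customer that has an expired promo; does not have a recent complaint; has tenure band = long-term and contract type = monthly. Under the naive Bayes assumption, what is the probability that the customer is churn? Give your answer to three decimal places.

churn: 0.5 × 0.35 × 0.9 × (1−0.15) × 0.75 = 0.10040625
retain: 0.5 × 0.2 × 0.9 × (1−0.35) × 0.55 = 0.032175
P(churn | x) = 0.10040625 / 0.13258125 ≈ 0.757

0.757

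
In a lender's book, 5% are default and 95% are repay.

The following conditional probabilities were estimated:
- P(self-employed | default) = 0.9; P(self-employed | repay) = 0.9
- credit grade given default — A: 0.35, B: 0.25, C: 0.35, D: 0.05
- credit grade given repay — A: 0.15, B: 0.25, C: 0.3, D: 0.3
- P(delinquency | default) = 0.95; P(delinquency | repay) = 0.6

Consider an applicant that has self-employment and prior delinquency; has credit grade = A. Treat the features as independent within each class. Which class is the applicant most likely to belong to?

default: 0.05 × 0.9 × 0.35 × 0.95 = 0.0149625
repay: 0.95 × 0.9 × 0.15 × 0.6 = 0.07695
Highest score → repay.

repay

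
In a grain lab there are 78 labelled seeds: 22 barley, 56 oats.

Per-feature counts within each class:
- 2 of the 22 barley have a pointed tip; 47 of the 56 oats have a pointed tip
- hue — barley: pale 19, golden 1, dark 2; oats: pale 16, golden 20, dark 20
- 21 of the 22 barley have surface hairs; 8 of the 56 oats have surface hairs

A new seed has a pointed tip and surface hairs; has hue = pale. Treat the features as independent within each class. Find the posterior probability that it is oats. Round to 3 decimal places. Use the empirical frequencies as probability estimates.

barley: (22/78) × (2/22) × (19/22) × (21/22) ≈ 0.021138
oats: (56/78) × (47/56) × (16/56) × (8/56) ≈ 0.0245945
P(oats | x) = 0.0245945 / 0.0457325 ≈ 0.538

0.538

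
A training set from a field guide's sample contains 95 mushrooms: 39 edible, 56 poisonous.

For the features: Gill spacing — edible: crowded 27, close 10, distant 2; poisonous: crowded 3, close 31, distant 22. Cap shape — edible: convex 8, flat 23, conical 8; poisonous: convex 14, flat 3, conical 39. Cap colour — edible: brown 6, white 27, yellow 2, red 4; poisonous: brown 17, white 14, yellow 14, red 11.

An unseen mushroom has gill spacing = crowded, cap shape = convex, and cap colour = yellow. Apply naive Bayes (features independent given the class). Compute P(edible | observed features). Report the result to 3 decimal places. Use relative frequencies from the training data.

0.602

edible: (39/95) × (27/39) × (8/39) × (2/39) ≈ 0.00298972
poisonous: (56/95) × (3/56) × (14/56) × (14/56) ≈ 0.00197368
P(edible | x) = 0.00298972 / 0.0049634 ≈ 0.602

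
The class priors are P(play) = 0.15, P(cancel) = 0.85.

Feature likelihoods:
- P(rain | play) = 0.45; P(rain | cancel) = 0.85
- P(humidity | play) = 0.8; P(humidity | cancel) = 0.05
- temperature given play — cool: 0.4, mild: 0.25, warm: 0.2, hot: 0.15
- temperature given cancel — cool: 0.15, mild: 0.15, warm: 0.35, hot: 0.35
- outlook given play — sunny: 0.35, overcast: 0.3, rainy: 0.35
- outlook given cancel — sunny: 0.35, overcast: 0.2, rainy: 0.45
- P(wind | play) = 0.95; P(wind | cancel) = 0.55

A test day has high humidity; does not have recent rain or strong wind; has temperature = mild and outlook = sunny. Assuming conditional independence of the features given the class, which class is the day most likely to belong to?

play: 0.15 × (1−0.45) × 0.8 × 0.25 × 0.35 × (1−0.95) = 0.00028875
cancel: 0.85 × (1−0.85) × 0.05 × 0.15 × 0.35 × (1−0.55) = 0.000150609375
Highest score → play.

play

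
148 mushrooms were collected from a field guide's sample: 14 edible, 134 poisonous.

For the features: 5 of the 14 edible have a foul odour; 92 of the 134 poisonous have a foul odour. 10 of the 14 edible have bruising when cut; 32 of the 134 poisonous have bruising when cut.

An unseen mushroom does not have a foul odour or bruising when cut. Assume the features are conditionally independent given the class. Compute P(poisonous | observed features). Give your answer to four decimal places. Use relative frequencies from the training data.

0.9256

edible: (14/148) × (9/14) × (4/14) ≈ 0.0173745
poisonous: (134/148) × (42/134) × (102/134) ≈ 0.216015
P(poisonous | x) = 0.216015 / 0.2333895 ≈ 0.9256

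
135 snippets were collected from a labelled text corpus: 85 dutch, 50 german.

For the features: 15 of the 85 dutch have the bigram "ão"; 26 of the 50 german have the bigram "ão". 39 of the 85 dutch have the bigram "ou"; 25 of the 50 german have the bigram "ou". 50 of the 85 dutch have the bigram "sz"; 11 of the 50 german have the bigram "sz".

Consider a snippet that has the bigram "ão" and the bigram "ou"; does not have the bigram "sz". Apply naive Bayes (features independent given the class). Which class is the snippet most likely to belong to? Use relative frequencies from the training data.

dutch: (85/135) × (15/85) × (39/85) × (35/85) ≈ 0.0209919
german: (50/135) × (26/50) × (25/50) × (39/50) ≈ 0.0751111
Highest score → german.

german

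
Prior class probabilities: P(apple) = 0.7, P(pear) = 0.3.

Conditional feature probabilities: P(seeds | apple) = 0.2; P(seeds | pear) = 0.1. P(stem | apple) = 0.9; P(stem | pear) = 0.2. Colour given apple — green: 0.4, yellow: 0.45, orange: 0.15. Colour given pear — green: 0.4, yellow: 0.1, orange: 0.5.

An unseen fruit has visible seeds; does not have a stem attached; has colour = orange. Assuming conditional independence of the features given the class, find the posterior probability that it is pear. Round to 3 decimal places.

apple: 0.7 × 0.2 × (1−0.9) × 0.15 = 0.0021
pear: 0.3 × 0.1 × (1−0.2) × 0.5 = 0.012
P(pear | x) = 0.012 / 0.0141 ≈ 0.851

0.851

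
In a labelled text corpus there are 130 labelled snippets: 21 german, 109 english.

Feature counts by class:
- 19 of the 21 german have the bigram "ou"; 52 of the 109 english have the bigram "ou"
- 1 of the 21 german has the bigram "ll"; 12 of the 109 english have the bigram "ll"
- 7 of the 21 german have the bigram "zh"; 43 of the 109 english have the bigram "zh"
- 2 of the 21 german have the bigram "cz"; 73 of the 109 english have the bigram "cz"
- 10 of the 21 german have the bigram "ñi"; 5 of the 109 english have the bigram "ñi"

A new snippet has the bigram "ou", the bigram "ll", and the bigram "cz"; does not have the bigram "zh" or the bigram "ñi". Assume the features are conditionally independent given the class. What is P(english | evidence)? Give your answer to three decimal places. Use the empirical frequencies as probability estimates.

0.987

german: (21/130) × (19/21) × (1/21) × (14/21) × (2/21) × (11/21) ≈ 0.000231464
english: (109/130) × (52/109) × (12/109) × (66/109) × (73/109) × (104/109) ≈ 0.0170387
P(english | x) = 0.0170387 / 0.017270164 ≈ 0.987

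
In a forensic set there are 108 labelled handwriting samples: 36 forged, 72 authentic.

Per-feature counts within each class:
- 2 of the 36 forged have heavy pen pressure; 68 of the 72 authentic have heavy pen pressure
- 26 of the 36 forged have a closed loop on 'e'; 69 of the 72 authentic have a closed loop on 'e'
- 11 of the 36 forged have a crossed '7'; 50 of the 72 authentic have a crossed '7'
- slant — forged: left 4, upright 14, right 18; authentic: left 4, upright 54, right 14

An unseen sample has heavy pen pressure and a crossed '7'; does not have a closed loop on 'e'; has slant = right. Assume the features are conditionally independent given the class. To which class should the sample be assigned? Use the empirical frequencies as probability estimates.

forged: (36/108) × (2/36) × (10/36) × (11/36) × (18/36) ≈ 0.000785894
authentic: (72/108) × (68/72) × (3/72) × (50/72) × (14/72) ≈ 0.00354248
Highest score → authentic.

authentic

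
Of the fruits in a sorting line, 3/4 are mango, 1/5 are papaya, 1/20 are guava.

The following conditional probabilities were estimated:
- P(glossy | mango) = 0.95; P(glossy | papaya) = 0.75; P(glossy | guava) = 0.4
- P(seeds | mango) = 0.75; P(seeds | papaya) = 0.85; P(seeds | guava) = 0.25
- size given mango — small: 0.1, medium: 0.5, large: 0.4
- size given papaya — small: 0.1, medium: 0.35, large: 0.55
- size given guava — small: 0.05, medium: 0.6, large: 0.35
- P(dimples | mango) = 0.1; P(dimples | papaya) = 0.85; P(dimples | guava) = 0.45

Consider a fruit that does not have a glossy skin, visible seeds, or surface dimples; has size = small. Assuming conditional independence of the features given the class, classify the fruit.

mango

mango: 0.75 × (1−0.95) × (1−0.75) × 0.1 × (1−0.1) = 0.00084375
papaya: 0.2 × (1−0.75) × (1−0.85) × 0.1 × (1−0.85) = 0.0001125
guava: 0.05 × (1−0.4) × (1−0.25) × 0.05 × (1−0.45) = 0.00061875
Highest score → mango.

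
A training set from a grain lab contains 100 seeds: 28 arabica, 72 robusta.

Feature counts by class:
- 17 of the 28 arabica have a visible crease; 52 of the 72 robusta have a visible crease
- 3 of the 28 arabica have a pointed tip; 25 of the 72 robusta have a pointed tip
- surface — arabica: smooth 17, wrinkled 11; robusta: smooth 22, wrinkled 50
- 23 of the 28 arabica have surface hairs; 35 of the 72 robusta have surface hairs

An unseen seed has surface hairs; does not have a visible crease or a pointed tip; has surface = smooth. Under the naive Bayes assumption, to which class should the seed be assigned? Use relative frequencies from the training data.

arabica: (28/100) × (11/28) × (25/28) × (17/28) × (23/28) ≈ 0.0489819
robusta: (72/100) × (20/72) × (47/72) × (22/72) × (35/72) ≈ 0.0193919
Highest score → arabica.

arabica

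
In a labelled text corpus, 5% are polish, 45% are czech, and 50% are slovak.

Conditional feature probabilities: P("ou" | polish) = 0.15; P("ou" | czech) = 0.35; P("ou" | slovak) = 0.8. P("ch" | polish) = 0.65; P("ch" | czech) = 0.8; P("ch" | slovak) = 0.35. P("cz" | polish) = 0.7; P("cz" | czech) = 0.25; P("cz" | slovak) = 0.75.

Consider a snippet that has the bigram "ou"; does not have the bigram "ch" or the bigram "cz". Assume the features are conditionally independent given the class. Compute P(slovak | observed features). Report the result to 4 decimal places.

polish: 0.05 × 0.15 × (1−0.65) × (1−0.7) = 0.0007875
czech: 0.45 × 0.35 × (1−0.8) × (1−0.25) = 0.023625
slovak: 0.5 × 0.8 × (1−0.35) × (1−0.75) = 0.065
P(slovak | x) = 0.065 / 0.0894125 ≈ 0.7270

0.7270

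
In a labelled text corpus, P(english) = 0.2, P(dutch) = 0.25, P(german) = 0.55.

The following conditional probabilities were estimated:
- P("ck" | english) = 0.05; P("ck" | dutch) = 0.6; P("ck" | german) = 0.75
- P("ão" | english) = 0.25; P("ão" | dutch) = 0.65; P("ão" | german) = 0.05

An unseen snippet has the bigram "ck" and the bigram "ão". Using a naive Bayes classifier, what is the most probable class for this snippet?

english: 0.2 × 0.05 × 0.25 = 0.0025
dutch: 0.25 × 0.6 × 0.65 = 0.0975
german: 0.55 × 0.75 × 0.05 = 0.020625
Highest score → dutch.

dutch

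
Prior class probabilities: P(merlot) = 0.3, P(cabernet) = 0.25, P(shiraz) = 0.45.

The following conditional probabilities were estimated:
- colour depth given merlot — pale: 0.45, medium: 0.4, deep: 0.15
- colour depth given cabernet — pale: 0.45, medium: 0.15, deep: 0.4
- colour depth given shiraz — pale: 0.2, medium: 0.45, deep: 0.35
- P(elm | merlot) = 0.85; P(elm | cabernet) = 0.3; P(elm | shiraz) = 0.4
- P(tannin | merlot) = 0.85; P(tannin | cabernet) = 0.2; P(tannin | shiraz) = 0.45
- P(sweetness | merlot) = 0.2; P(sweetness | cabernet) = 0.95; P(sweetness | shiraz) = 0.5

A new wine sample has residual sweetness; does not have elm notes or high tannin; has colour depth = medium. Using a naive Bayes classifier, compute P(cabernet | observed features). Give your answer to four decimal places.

merlot: 0.3 × 0.4 × (1−0.85) × (1−0.85) × 0.2 = 0.00054
cabernet: 0.25 × 0.15 × (1−0.3) × (1−0.2) × 0.95 = 0.01995
shiraz: 0.45 × 0.45 × (1−0.4) × (1−0.45) × 0.5 = 0.0334125
P(cabernet | x) = 0.01995 / 0.0539025 ≈ 0.3701

0.3701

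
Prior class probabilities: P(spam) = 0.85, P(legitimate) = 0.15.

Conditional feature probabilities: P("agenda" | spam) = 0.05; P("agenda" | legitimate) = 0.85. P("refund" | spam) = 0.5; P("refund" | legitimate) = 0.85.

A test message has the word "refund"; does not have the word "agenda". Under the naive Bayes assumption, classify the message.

spam: 0.85 × (1−0.05) × 0.5 = 0.40375
legitimate: 0.15 × (1−0.85) × 0.85 = 0.019125
Highest score → spam.

spam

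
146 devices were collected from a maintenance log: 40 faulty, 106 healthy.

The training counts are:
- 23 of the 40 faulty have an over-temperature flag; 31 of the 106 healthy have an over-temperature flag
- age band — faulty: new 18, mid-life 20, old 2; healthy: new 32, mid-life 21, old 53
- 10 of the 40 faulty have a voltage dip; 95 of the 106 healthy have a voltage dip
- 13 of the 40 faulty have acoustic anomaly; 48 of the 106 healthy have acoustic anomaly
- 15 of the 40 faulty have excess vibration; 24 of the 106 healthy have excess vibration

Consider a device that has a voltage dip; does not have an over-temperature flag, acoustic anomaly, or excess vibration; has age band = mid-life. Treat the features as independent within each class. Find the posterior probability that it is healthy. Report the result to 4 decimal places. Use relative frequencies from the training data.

faulty: (40/146) × (17/40) × (20/40) × (10/40) × (27/40) × (25/40) ≈ 0.0061403
healthy: (106/146) × (75/106) × (21/106) × (95/106) × (58/106) × (82/106) ≈ 0.0386073
P(healthy | x) = 0.0386073 / 0.0447476 ≈ 0.8628

0.8628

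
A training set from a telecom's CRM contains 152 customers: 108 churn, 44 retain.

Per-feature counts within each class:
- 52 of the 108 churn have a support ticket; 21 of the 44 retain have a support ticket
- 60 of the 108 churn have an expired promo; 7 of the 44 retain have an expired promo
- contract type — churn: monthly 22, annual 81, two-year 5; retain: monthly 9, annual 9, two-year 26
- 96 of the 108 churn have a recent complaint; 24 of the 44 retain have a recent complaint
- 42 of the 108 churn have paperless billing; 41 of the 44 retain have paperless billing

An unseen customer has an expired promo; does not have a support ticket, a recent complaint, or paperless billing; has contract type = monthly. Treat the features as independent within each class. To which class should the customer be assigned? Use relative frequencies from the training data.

churn

churn: (108/152) × (56/108) × (60/108) × (22/108) × (12/108) × (66/108) ≈ 0.00283106
retain: (44/152) × (23/44) × (7/44) × (9/44) × (20/44) × (3/44) ≈ 0.000152604
Highest score → churn.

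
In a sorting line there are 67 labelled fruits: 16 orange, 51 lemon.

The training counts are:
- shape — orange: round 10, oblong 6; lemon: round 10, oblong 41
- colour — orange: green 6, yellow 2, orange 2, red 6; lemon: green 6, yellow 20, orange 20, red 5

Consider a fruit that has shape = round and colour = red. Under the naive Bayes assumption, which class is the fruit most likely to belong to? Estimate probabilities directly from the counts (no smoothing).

orange

orange: (16/67) × (10/16) × (6/16) ≈ 0.0559701
lemon: (51/67) × (10/51) × (5/51) ≈ 0.0146327
Highest score → orange.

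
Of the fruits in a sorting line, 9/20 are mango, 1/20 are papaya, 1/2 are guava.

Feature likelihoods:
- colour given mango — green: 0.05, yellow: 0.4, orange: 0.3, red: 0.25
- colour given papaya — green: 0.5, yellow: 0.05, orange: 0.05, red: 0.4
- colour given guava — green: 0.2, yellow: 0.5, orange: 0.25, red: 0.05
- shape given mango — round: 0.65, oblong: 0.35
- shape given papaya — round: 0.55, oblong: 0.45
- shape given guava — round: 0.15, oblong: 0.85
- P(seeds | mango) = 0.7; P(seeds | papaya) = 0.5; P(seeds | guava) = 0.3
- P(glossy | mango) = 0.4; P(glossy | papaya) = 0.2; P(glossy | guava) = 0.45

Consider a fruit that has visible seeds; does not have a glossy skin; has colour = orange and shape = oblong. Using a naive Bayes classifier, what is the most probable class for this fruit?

mango: 0.45 × 0.3 × 0.35 × 0.7 × (1−0.4) = 0.019845
papaya: 0.05 × 0.05 × 0.45 × 0.5 × (1−0.2) = 0.00045
guava: 0.5 × 0.25 × 0.85 × 0.3 × (1−0.45) = 0.01753125
Highest score → mango.

mango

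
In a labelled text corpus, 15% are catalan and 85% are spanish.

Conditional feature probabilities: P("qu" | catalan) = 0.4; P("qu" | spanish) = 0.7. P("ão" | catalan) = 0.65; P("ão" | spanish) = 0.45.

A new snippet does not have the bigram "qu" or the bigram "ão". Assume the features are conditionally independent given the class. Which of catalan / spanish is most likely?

spanish

catalan: 0.15 × (1−0.4) × (1−0.65) = 0.0315
spanish: 0.85 × (1−0.7) × (1−0.45) = 0.14025
Highest score → spanish.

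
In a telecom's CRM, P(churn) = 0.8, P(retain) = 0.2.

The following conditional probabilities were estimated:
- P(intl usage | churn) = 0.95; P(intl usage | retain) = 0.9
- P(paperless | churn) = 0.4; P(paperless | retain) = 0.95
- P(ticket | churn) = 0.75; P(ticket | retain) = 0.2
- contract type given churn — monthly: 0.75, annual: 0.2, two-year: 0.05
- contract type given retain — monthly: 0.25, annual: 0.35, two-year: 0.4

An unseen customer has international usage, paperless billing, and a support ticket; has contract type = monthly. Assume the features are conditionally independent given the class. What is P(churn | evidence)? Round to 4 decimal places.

0.9524

churn: 0.8 × 0.95 × 0.4 × 0.75 × 0.75 = 0.171
retain: 0.2 × 0.9 × 0.95 × 0.2 × 0.25 = 0.00855
P(churn | x) = 0.171 / 0.17955 ≈ 0.9524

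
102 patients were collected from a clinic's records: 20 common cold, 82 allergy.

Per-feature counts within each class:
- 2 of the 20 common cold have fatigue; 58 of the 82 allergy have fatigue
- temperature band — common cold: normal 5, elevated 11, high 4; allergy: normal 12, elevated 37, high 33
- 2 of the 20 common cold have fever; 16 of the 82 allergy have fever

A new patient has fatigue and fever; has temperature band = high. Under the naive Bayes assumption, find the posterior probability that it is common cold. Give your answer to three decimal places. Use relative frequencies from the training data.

common cold: (20/102) × (2/20) × (4/20) × (2/20) ≈ 0.000392157
allergy: (82/102) × (58/82) × (33/82) × (16/82) ≈ 0.0446513
P(common cold | x) = 0.000392157 / 0.045043457 ≈ 0.009

0.009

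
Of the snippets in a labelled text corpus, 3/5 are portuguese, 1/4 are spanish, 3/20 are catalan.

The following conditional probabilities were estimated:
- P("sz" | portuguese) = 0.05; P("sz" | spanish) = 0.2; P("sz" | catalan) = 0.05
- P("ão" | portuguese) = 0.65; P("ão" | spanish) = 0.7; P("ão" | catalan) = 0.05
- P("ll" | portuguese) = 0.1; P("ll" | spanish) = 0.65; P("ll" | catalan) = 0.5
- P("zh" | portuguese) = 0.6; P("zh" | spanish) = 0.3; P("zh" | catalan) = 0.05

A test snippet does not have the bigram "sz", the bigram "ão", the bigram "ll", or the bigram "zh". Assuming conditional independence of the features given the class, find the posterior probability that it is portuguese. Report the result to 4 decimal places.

0.4762

portuguese: 0.6 × (1−0.05) × (1−0.65) × (1−0.1) × (1−0.6) = 0.07182
spanish: 0.25 × (1−0.2) × (1−0.7) × (1−0.65) × (1−0.3) = 0.0147
catalan: 0.15 × (1−0.05) × (1−0.05) × (1−0.5) × (1−0.05) = 0.064303125
P(portuguese | x) = 0.07182 / 0.150823125 ≈ 0.4762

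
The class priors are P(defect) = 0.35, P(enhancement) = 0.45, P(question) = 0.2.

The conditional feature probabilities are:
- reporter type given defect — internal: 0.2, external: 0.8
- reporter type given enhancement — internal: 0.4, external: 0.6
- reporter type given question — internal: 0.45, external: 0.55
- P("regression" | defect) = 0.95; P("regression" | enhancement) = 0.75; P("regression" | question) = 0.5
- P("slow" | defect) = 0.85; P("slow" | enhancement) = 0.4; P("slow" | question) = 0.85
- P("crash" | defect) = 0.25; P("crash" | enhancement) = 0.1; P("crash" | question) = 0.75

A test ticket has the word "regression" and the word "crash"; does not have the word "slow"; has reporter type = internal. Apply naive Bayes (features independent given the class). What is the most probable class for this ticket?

enhancement

defect: 0.35 × 0.2 × 0.95 × (1−0.85) × 0.25 = 0.00249375
enhancement: 0.45 × 0.4 × 0.75 × (1−0.4) × 0.1 = 0.0081
question: 0.2 × 0.45 × 0.5 × (1−0.85) × 0.75 = 0.0050625
Highest score → enhancement.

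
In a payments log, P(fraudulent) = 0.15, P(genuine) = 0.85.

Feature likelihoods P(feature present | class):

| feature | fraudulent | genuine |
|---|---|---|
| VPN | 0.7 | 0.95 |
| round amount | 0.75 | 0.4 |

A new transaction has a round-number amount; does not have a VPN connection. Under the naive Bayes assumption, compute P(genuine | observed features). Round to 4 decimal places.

0.3350

fraudulent: 0.15 × (1−0.7) × 0.75 = 0.03375
genuine: 0.85 × (1−0.95) × 0.4 = 0.017
P(genuine | x) = 0.017 / 0.05075 ≈ 0.3350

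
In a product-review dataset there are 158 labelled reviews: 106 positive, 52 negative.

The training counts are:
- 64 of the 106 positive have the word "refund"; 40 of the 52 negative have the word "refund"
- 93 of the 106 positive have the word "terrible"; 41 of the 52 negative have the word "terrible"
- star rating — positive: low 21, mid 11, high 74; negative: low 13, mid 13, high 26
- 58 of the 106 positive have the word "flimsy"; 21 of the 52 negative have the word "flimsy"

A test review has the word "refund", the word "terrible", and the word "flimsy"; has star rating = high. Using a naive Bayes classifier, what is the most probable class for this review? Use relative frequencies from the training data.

positive: (106/158) × (64/106) × (93/106) × (74/106) × (58/106) ≈ 0.135753
negative: (52/158) × (40/52) × (41/52) × (26/52) × (21/52) ≈ 0.040306
Highest score → positive.

positive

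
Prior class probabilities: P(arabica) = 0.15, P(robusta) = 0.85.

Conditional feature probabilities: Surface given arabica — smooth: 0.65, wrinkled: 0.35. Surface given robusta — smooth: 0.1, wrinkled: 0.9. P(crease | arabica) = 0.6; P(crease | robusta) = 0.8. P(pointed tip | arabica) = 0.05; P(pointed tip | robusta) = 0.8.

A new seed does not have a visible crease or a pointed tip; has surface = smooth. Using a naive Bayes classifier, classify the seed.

arabica: 0.15 × 0.65 × (1−0.6) × (1−0.05) = 0.03705
robusta: 0.85 × 0.1 × (1−0.8) × (1−0.8) = 0.0034
Highest score → arabica.

arabica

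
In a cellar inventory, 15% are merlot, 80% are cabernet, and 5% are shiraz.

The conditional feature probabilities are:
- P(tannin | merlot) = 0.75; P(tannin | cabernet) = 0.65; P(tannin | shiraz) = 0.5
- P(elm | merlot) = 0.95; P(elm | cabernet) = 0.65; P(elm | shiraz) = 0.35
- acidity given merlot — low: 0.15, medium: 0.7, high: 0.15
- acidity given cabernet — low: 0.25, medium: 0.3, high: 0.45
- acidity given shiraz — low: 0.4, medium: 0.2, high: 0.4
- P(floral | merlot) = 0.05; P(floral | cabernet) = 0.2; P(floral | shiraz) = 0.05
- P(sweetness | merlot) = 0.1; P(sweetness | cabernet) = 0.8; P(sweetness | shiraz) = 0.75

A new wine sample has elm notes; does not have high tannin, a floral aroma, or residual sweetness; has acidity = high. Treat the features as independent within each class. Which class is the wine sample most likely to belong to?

merlot: 0.15 × (1−0.75) × 0.95 × 0.15 × (1−0.05) × (1−0.1) = 0.00456890625
cabernet: 0.8 × (1−0.65) × 0.65 × 0.45 × (1−0.2) × (1−0.8) = 0.013104
shiraz: 0.05 × (1−0.5) × 0.35 × 0.4 × (1−0.05) × (1−0.75) = 0.00083125
Highest score → cabernet.

cabernet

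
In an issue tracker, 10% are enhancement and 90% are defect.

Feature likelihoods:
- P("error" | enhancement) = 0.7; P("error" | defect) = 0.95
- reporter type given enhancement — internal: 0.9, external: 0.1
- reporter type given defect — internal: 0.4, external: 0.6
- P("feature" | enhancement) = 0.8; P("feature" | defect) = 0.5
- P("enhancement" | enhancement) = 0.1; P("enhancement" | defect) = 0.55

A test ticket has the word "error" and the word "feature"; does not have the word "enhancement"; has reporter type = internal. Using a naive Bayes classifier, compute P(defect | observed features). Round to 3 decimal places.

enhancement: 0.1 × 0.7 × 0.9 × 0.8 × (1−0.1) = 0.04536
defect: 0.9 × 0.95 × 0.4 × 0.5 × (1−0.55) = 0.07695
P(defect | x) = 0.07695 / 0.12231 ≈ 0.629

0.629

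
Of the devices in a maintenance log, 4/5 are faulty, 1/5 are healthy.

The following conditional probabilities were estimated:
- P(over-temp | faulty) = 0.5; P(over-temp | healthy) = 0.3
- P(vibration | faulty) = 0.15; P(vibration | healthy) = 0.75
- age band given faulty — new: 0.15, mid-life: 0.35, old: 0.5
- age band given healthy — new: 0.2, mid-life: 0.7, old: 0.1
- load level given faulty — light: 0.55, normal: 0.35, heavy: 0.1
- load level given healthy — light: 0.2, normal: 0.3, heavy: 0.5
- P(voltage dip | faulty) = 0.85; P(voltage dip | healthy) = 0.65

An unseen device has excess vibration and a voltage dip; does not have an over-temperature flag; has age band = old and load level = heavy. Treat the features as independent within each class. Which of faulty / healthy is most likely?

healthy

faulty: 0.8 × (1−0.5) × 0.15 × 0.5 × 0.1 × 0.85 = 0.00255
healthy: 0.2 × (1−0.3) × 0.75 × 0.1 × 0.5 × 0.65 = 0.0034125
Highest score → healthy.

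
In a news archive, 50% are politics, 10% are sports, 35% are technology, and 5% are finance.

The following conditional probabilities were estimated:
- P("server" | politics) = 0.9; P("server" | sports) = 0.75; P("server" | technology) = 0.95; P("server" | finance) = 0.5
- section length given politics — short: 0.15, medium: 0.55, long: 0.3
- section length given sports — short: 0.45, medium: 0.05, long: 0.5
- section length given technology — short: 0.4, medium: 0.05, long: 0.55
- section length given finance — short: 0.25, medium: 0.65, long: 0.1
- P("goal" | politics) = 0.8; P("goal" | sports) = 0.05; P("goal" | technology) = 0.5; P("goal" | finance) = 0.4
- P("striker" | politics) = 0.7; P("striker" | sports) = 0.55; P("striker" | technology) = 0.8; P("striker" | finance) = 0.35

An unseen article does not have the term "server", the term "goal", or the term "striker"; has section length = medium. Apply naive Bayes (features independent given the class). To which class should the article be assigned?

finance

politics: 0.5 × (1−0.9) × 0.55 × (1−0.8) × (1−0.7) = 0.00165
sports: 0.1 × (1−0.75) × 0.05 × (1−0.05) × (1−0.55) = 0.000534375
technology: 0.35 × (1−0.95) × 0.05 × (1−0.5) × (1−0.8) = 0.0000875
finance: 0.05 × (1−0.5) × 0.65 × (1−0.4) × (1−0.35) = 0.0063375
Highest score → finance.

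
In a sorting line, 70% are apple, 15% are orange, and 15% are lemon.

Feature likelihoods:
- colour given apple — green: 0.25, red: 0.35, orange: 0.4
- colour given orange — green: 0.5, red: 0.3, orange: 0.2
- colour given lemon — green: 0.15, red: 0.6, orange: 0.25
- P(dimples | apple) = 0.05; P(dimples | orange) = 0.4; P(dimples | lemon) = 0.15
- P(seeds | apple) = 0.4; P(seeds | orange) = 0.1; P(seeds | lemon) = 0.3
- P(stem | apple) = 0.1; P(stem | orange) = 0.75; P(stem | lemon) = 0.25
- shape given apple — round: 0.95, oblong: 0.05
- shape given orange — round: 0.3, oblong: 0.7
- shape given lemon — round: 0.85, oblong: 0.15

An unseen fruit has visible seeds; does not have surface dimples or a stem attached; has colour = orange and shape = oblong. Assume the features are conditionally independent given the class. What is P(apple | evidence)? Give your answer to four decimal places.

apple: 0.7 × 0.4 × (1−0.05) × 0.4 × (1−0.1) × 0.05 = 0.004788
orange: 0.15 × 0.2 × (1−0.4) × 0.1 × (1−0.75) × 0.7 = 0.000315
lemon: 0.15 × 0.25 × (1−0.15) × 0.3 × (1−0.25) × 0.15 = 0.00107578125
P(apple | x) = 0.004788 / 0.00617878125 ≈ 0.7749

0.7749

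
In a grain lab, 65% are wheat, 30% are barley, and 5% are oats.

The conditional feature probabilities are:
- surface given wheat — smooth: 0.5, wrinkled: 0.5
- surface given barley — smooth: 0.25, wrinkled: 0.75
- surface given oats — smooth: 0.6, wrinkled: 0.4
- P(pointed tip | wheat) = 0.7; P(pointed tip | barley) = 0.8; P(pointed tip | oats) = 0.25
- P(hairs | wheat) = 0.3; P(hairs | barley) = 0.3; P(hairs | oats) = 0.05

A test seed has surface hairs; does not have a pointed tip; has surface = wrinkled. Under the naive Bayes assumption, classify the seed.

wheat

wheat: 0.65 × 0.5 × (1−0.7) × 0.3 = 0.02925
barley: 0.3 × 0.75 × (1−0.8) × 0.3 = 0.0135
oats: 0.05 × 0.4 × (1−0.25) × 0.05 = 0.00075
Highest score → wheat.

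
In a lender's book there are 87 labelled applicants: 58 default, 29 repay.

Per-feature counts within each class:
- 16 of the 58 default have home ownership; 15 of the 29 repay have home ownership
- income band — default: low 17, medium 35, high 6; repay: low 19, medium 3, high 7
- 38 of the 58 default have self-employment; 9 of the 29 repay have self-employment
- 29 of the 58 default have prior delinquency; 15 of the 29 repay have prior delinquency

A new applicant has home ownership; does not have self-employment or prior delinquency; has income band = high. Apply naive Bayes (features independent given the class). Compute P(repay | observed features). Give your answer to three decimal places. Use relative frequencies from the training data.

0.809

default: (58/87) × (16/58) × (6/58) × (20/58) × (29/58) ≈ 0.00328017
repay: (29/87) × (15/29) × (7/29) × (20/29) × (14/29) ≈ 0.0138559
P(repay | x) = 0.0138559 / 0.01713607 ≈ 0.809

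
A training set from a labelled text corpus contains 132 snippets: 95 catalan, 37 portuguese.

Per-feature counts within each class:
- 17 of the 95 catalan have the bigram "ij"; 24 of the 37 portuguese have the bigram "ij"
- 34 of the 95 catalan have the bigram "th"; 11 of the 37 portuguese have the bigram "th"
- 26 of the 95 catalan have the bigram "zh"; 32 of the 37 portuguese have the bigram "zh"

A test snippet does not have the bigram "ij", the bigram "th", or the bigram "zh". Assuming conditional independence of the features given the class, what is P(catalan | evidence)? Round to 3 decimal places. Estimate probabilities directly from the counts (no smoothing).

catalan: (95/132) × (78/95) × (61/95) × (69/95) ≈ 0.275583
portuguese: (37/132) × (13/37) × (26/37) × (5/37) ≈ 0.0093521
P(catalan | x) = 0.275583 / 0.2849351 ≈ 0.967

0.967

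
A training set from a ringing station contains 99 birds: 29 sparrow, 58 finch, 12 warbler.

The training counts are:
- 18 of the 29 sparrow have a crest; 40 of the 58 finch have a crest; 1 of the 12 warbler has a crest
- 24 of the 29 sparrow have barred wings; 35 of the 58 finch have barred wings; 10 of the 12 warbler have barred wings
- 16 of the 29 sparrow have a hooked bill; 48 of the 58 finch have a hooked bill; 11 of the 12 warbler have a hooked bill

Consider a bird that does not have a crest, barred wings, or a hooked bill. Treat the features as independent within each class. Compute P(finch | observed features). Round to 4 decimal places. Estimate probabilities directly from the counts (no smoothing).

0.5510

sparrow: (29/99) × (11/29) × (5/29) × (13/29) ≈ 0.00858766
finch: (58/99) × (18/58) × (23/58) × (10/58) ≈ 0.0124311
warbler: (12/99) × (11/12) × (2/12) × (1/12) ≈ 0.00154321
P(finch | x) = 0.0124311 / 0.02256197 ≈ 0.5510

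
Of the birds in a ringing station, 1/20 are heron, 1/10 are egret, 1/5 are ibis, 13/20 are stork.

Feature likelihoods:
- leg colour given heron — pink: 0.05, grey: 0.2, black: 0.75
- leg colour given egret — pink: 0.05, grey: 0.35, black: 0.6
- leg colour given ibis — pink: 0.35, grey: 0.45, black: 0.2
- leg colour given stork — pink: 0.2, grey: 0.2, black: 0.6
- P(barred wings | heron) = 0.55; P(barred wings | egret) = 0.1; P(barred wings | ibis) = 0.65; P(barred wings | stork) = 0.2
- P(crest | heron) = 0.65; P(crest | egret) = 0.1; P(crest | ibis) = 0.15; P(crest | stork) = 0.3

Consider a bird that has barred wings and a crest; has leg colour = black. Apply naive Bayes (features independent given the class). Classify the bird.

stork

heron: 0.05 × 0.75 × 0.55 × 0.65 = 0.01340625
egret: 0.1 × 0.6 × 0.1 × 0.1 = 0.0006
ibis: 0.2 × 0.2 × 0.65 × 0.15 = 0.0039
stork: 0.65 × 0.6 × 0.2 × 0.3 = 0.0234
Highest score → stork.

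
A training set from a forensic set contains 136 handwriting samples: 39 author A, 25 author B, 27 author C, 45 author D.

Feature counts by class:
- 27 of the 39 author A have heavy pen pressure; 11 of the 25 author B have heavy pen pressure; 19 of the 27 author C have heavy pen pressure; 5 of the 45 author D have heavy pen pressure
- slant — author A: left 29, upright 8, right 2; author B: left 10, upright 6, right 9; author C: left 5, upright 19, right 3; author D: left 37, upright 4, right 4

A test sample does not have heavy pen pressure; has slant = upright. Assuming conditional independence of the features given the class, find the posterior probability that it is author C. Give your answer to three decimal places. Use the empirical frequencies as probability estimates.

0.375

author A: (39/136) × (12/39) × (8/39) ≈ 0.0180995
author B: (25/136) × (14/25) × (6/25) ≈ 0.0247059
author C: (27/136) × (8/27) × (19/27) ≈ 0.0413943
author D: (45/136) × (40/45) × (4/45) ≈ 0.0261438
P(author C | x) = 0.0413943 / 0.1103435 ≈ 0.375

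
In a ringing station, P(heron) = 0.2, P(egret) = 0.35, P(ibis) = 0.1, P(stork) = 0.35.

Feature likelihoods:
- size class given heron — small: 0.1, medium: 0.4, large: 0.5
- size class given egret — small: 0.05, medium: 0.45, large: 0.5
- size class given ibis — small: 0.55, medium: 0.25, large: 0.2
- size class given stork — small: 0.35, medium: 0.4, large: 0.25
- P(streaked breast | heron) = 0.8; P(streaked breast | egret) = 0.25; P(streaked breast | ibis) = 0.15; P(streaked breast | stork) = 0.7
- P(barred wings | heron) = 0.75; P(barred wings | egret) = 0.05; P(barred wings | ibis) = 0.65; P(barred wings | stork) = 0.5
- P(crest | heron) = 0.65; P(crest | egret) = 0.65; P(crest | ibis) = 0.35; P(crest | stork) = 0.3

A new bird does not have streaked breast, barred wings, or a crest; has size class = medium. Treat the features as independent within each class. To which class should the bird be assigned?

heron: 0.2 × 0.4 × (1−0.8) × (1−0.75) × (1−0.65) = 0.0014
egret: 0.35 × 0.45 × (1−0.25) × (1−0.05) × (1−0.65) = 0.0392765625
ibis: 0.1 × 0.25 × (1−0.15) × (1−0.65) × (1−0.35) = 0.004834375
stork: 0.35 × 0.4 × (1−0.7) × (1−0.5) × (1−0.3) = 0.0147
Highest score → egret.

egret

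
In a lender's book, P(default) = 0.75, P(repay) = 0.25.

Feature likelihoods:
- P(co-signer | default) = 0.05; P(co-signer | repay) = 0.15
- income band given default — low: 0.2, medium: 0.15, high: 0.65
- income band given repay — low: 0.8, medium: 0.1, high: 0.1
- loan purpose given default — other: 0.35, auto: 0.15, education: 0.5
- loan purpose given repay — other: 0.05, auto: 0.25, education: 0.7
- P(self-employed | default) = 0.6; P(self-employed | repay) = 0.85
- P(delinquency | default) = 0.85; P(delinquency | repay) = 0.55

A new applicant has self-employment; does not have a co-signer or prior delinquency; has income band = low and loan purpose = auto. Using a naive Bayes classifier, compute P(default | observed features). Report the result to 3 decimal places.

0.106

default: 0.75 × (1−0.05) × 0.2 × 0.15 × 0.6 × (1−0.85) = 0.00192375
repay: 0.25 × (1−0.15) × 0.8 × 0.25 × 0.85 × (1−0.55) = 0.01625625
P(default | x) = 0.00192375 / 0.01818 ≈ 0.106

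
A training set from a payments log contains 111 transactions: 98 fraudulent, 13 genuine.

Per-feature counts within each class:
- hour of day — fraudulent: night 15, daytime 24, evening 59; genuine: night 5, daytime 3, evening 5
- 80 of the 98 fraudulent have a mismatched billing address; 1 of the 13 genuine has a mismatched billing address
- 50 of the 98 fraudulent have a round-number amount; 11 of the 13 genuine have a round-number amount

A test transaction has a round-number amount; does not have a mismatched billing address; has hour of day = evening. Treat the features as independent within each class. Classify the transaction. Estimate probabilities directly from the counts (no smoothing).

fraudulent: (98/111) × (59/98) × (18/98) × (50/98) ≈ 0.0498103
genuine: (13/111) × (5/13) × (12/13) × (11/13) ≈ 0.0351831
Highest score → fraudulent.

fraudulent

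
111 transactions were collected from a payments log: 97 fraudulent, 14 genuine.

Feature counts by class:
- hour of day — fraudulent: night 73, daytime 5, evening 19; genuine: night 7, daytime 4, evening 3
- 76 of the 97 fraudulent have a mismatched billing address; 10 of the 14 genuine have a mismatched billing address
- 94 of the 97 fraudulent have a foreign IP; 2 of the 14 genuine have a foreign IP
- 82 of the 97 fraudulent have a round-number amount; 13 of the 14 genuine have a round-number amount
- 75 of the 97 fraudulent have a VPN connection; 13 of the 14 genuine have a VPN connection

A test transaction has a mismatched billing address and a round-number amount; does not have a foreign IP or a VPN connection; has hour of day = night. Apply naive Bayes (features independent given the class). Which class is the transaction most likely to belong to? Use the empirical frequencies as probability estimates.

fraudulent

fraudulent: (97/111) × (73/97) × (76/97) × (3/97) × (82/97) × (22/97) ≈ 0.00305551
genuine: (14/111) × (7/14) × (10/14) × (12/14) × (13/14) × (1/14) ≈ 0.00256087
Highest score → fraudulent.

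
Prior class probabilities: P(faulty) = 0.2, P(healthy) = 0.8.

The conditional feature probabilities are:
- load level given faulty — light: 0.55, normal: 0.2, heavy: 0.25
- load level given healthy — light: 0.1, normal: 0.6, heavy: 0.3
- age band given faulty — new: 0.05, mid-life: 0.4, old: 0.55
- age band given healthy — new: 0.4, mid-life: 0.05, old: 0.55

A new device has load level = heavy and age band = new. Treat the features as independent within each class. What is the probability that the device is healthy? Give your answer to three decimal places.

0.975

faulty: 0.2 × 0.25 × 0.05 = 0.0025
healthy: 0.8 × 0.3 × 0.4 = 0.096
P(healthy | x) = 0.096 / 0.0985 ≈ 0.975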